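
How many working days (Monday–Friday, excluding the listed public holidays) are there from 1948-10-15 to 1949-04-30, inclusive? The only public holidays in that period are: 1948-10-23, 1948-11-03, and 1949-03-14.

1948-10-15 is a Friday.
That's 198 days from start to end, counting both.
198 = 7 × 28 + 2, so there are 28 full weeks plus 2 extra days.
Each full week contributes 5 weekdays (Mon–Fri): 28 × 5 = 140.
The 2 extra days are Fri, Sat — 1 of them qualifies.
Total: 140 + 1 = 141.
Holidays: 1948-10-23 (Sat); 1948-11-03 (Wed); 1949-03-14 (Mon).
2 of the 3 holidays fall on weekdays; the rest are weekends and were already excluded.
Business days: 141 − 2 = 139.

139 working days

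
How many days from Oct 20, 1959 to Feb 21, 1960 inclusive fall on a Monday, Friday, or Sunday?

Oct 20, 1959 is a Tuesday.
The range spans 125 days (inclusive of both endpoints).
125 = 7 × 17 + 6, so there are 17 full weeks plus 6 extra days.
Each full week contributes 3 days from the set (Mon, Fri, Sun): 17 × 3 = 51.
The 6 extra days are Tuesday, Wednesday, Thursday, Friday, Saturday, Sunday — 2 of them qualify.
Total: 51 + 2 = 53.

53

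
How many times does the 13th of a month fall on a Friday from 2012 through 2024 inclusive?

Friday-the-13ths by year:
2012: Jan, Apr, Jul
2013: Sep, Dec
2014: Jun
2015: Feb, Mar, Nov
2016: May
2017: Jan, Oct
2018: Apr, Jul
2019: Sep, Dec
2020: Mar, Nov
2021: Aug
2022: May
2023: Jan, Oct
2024: Sep, Dec

24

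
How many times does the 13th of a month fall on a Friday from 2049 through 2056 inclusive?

12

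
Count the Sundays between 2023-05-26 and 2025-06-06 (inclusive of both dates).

2023-05-26 is a Friday.
That's 743 days from start to end, counting both.
743 = 7 × 106 + 1, so there are 106 full weeks plus 1 extra day.
Each full week contributes one Sunday: 106 so far.
The 1 extra day is Fri — none qualify.
Total: 106 + 0 = 106.

106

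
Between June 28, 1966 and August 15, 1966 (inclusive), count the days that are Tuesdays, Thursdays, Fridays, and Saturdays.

28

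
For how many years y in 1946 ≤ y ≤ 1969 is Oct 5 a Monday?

3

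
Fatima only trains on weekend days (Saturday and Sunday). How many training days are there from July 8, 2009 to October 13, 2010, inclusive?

132

July 8, 2009 is a Wednesday.
The range spans 463 days (inclusive of both endpoints).
463 = 7 × 66 + 1, so there are 66 full weeks plus 1 extra day.
Each full week contributes 2 weekend days (Sat, Sun): 66 × 2 = 132.
The 1 extra day is Wed — none qualify.
Total: 132 + 0 = 132.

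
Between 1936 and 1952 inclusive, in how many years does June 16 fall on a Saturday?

2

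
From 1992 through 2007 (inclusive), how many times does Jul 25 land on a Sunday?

3

Day of week of July 25 in each year:
1992: Sat, 1993: Sun ✓, 1994: Mon, 1995: Tue, 1996: Thu, 1997: Fri, 1998: Sat, 1999: Sun ✓, 2000: Tue, 2001: Wed, 2002: Thu, 2003: Fri, 2004: Sun ✓, 2005: Mon, 2006: Tue, 2007: Wed
Sundays: 1993, 1999, 2004.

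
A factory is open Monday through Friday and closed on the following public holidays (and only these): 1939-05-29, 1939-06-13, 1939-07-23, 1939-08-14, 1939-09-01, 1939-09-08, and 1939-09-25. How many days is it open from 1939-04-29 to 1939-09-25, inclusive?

1939-04-29 is a Saturday.
From 1939-04-29 to 1939-09-25 is 150 days inclusive.
150 = 7 × 21 + 3, so there are 21 full weeks plus 3 extra days.
Each full week contributes 5 weekdays (Mon–Fri): 21 × 5 = 105.
The 3 extra days are Sat, Sun, Mon — 1 of them qualifies.
Total: 105 + 1 = 106.
Holidays: 1939-05-29 (Mon); 1939-06-13 (Tue); 1939-07-23 (Sun); 1939-08-14 (Mon); 1939-09-01 (Fri); 1939-09-08 (Fri); 1939-09-25 (Mon).
6 of the 7 holidays fall on weekdays; the rest are weekends and were already excluded.
Business days: 106 − 6 = 100.

100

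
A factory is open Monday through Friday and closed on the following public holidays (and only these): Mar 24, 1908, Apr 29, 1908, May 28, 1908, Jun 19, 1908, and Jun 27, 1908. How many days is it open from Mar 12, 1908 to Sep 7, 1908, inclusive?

124

Mar 12, 1908 is a Thursday.
That's 180 days from start to end, counting both.
180 = 7 × 25 + 5, so there are 25 full weeks plus 5 extra days.
Each full week contributes 5 weekdays (Mon–Fri): 25 × 5 = 125.
The 5 extra days are Thursday, Friday, Saturday, Sunday, Monday — 3 of them qualify.
Total: 125 + 3 = 128.
Holidays: Mar 24, 1908 (Tue); Apr 29, 1908 (Wed); May 28, 1908 (Thu); Jun 19, 1908 (Fri); Jun 27, 1908 (Sat).
4 of the 5 holidays fall on weekdays; the rest are weekends and were already excluded.
Business days: 128 − 4 = 124.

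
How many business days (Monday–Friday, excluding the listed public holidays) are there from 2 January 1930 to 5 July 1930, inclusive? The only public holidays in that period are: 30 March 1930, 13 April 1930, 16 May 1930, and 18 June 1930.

130 business days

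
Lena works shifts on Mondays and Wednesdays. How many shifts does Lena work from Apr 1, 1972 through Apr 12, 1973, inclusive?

Apr 1, 1972 is a Saturday.
The range spans 377 days (inclusive of both endpoints).
377 = 7 × 53 + 6, so there are 53 full weeks plus 6 extra days.
Each full week contributes 2 days from the set (Mon, Wed): 53 × 2 = 106.
The 6 extra days are Saturday, Sunday, Monday, Tuesday, Wednesday, Thursday — 2 of them qualify.
Total: 106 + 2 = 108.

108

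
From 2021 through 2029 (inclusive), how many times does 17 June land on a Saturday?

2

Day of week of June 17 in each year:
2021: Thu, 2022: Fri, 2023: Sat ✓, 2024: Mon, 2025: Tue, 2026: Wed, 2027: Thu, 2028: Sat ✓, 2029: Sun
Saturdays: 2023, 2028.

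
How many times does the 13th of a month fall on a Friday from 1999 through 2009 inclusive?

18

Friday-the-13ths by year:
1999: Aug
2000: Oct
2001: Apr, Jul
2002: Sep, Dec
2003: Jun
2004: Feb, Aug
2005: May
2006: Jan, Oct
2007: Apr, Jul
2008: Jun
2009: Feb, Mar, Nov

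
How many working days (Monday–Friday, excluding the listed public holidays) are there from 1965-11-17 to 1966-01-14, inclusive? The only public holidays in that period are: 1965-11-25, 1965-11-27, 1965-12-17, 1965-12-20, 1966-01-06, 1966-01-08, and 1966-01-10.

38

1965-11-17 is a Wednesday.
That's 59 days from start to end, counting both.
59 = 7 × 8 + 3, so there are 8 full weeks plus 3 extra days.
Each full week contributes 5 weekdays (Mon–Fri): 8 × 5 = 40.
The 3 extra days are Wed, Thu, Fri — 3 of them qualify.
Total: 40 + 3 = 43.
Holidays: 1965-11-25 (Thu); 1965-11-27 (Sat); 1965-12-17 (Fri); 1965-12-20 (Mon); 1966-01-06 (Thu); 1966-01-08 (Sat); 1966-01-10 (Mon).
5 of the 7 holidays fall on weekdays; the rest are weekends and were already excluded.
Business days: 43 − 5 = 38.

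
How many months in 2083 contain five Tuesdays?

A month has five Tuesdays exactly when Tuesday falls within its first (length − 28) days.
Jan: 31 days, starts Fri → 5 of Fri, Sat, Sun
Feb: 28 days, starts Mon → 5 of (none)
Mar: 31 days, starts Mon → 5 of Mon, Tue, Wed ✓
Apr: 30 days, starts Thu → 5 of Thu, Fri
May: 31 days, starts Sat → 5 of Sat, Sun, Mon
Jun: 30 days, starts Tue → 5 of Tue, Wed ✓
Jul: 31 days, starts Thu → 5 of Thu, Fri, Sat
Aug: 31 days, starts Sun → 5 of Sun, Mon, Tue ✓
Sep: 30 days, starts Wed → 5 of Wed, Thu
Oct: 31 days, starts Fri → 5 of Fri, Sat, Sun
Nov: 30 days, starts Mon → 5 of Mon, Tue ✓
Dec: 31 days, starts Wed → 5 of Wed, Thu, Fri
Months with five Tuesdays: Mar, Jun, Aug, Nov.

4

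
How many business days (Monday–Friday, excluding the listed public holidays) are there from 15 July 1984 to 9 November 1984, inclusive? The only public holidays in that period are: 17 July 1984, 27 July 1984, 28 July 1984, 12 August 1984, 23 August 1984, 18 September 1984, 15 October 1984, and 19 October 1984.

15 July 1984 is a Sunday.
From 15 July 1984 to 9 November 1984 is 118 days inclusive.
118 = 7 × 16 + 6, so there are 16 full weeks plus 6 extra days.
Each full week contributes 5 weekdays (Mon–Fri): 16 × 5 = 80.
The 6 extra days are Sun, Mon, Tue, Wed, Thu, Fri — 5 of them qualify.
Total: 80 + 5 = 85.
Holidays: 17 July 1984 (Tue); 27 July 1984 (Fri); 28 July 1984 (Sat); 12 August 1984 (Sun); 23 August 1984 (Thu); 18 September 1984 (Tue); 15 October 1984 (Mon); 19 October 1984 (Fri).
6 of the 8 holidays fall on weekdays; the rest are weekends and were already excluded.
Business days: 85 − 6 = 79.

79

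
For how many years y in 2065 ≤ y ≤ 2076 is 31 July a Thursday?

1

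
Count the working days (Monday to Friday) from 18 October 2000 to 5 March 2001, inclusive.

18 October 2000 is a Wednesday.
From 18 October 2000 to 5 March 2001 is 139 days inclusive.
139 = 7 × 19 + 6, so there are 19 full weeks plus 6 extra days.
Each full week contributes 5 weekdays (Mon–Fri): 19 × 5 = 95.
The 6 extra days are Wed, Thu, Fri, Sat, Sun, Mon — 4 of them qualify.
Total: 95 + 4 = 99.

99 weekdays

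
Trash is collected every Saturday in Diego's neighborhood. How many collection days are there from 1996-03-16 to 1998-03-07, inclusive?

1996-03-16 is a Saturday.
From 1996-03-16 to 1998-03-07 is 722 days inclusive.
722 = 7 × 103 + 1, so there are 103 full weeks plus 1 extra day.
Each full week contributes one Saturday: 103 so far.
The 1 extra day is Saturday — 1 of them qualifies.
Total: 103 + 1 = 104.

104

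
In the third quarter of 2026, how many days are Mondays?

13

2026-07-01 is a Wednesday.
The range spans 92 days (inclusive of both endpoints).
92 = 7 × 13 + 1, so there are 13 full weeks plus 1 extra day.
Each full week contributes one Monday: 13 so far.
The 1 extra day is Wed — none qualify.
Total: 13 + 0 = 13.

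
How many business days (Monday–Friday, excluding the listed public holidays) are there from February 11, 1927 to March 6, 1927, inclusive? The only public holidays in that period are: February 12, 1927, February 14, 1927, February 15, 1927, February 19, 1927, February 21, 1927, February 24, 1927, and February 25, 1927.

11 business days

February 11, 1927 is a Friday.
That's 24 days from start to end, counting both.
24 = 7 × 3 + 3, so there are 3 full weeks plus 3 extra days.
Each full week contributes 5 weekdays (Mon–Fri): 3 × 5 = 15.
The 3 extra days are Friday, Saturday, Sunday — 1 of them qualifies.
Total: 15 + 1 = 16.
Holidays: February 12, 1927 (Sat); February 14, 1927 (Mon); February 15, 1927 (Tue); February 19, 1927 (Sat); February 21, 1927 (Mon); February 24, 1927 (Thu); February 25, 1927 (Fri).
5 of the 7 holidays fall on weekdays; the rest are weekends and were already excluded.
Business days: 16 − 5 = 11.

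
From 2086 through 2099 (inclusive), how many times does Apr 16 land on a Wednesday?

3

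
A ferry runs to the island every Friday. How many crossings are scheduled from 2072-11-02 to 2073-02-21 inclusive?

16 Fridays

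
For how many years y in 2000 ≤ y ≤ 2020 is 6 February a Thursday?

Day of week of February 6 in each year:
2000: Sun, 2001: Tue, 2002: Wed, 2003: Thu ✓, 2004: Fri, 2005: Sun, 2006: Mon, 2007: Tue, 2008: Wed, 2009: Fri, 2010: Sat, 2011: Sun, 2012: Mon, 2013: Wed, 2014: Thu ✓, 2015: Fri, 2016: Sat, 2017: Mon, 2018: Tue, 2019: Wed, 2020: Thu ✓
Thursdays: 2003, 2014, 2020.

3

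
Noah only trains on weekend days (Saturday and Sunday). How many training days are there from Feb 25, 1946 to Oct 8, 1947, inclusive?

Feb 25, 1946 is a Monday.
The range spans 591 days (inclusive of both endpoints).
591 = 7 × 84 + 3, so there are 84 full weeks plus 3 extra days.
Each full week contributes 2 weekend days (Sat, Sun): 84 × 2 = 168.
The 3 extra days are Mon, Tue, Wed — none qualify.
Total: 168 + 0 = 168.

168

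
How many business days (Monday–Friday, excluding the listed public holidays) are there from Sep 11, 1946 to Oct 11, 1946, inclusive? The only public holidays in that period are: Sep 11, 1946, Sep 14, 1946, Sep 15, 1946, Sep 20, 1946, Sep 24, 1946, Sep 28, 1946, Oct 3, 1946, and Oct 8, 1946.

18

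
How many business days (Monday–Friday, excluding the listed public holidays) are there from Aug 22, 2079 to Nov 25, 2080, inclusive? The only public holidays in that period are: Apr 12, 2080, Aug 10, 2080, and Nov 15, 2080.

328

Aug 22, 2079 is a Tuesday.
The range spans 462 days (inclusive of both endpoints).
462 = 7 × 66, so the span is exactly 66 full weeks.
Each full week contributes 5 weekdays (Mon–Fri): 66 × 5 = 330.
Total: 330.
Holidays: Apr 12, 2080 (Fri); Aug 10, 2080 (Sat); Nov 15, 2080 (Fri).
2 of the 3 holidays fall on weekdays; the rest are weekends and were already excluded.
Business days: 330 − 2 = 328.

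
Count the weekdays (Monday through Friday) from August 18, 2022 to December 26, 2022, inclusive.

August 18, 2022 is a Thursday.
The range spans 131 days (inclusive of both endpoints).
131 = 7 × 18 + 5, so there are 18 full weeks plus 5 extra days.
Each full week contributes 5 weekdays (Mon–Fri): 18 × 5 = 90.
The 5 extra days are Thursday, Friday, Saturday, Sunday, Monday — 3 of them qualify.
Total: 90 + 3 = 93.

93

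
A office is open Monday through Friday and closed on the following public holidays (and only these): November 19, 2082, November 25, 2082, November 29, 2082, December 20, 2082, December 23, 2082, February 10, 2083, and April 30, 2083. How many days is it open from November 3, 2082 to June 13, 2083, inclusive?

154

November 3, 2082 is a Tuesday.
That's 223 days from start to end, counting both.
223 = 7 × 31 + 6, so there are 31 full weeks plus 6 extra days.
Each full week contributes 5 weekdays (Mon–Fri): 31 × 5 = 155.
The 6 extra days are Tuesday, Wednesday, Thursday, Friday, Saturday, Sunday — 4 of them qualify.
Total: 155 + 4 = 159.
Holidays: November 19, 2082 (Thu); November 25, 2082 (Wed); November 29, 2082 (Sun); December 20, 2082 (Sun); December 23, 2082 (Wed); February 10, 2083 (Wed); April 30, 2083 (Fri).
5 of the 7 holidays fall on weekdays; the rest are weekends and were already excluded.
Business days: 159 − 5 = 154.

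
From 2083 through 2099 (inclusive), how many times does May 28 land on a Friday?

Day of week of May 28 in each year:
2083: Fri ✓, 2084: Sun, 2085: Mon, 2086: Tue, 2087: Wed, 2088: Fri ✓, 2089: Sat, 2090: Sun, 2091: Mon, 2092: Wed, 2093: Thu, 2094: Fri ✓, 2095: Sat, 2096: Mon, 2097: Tue, 2098: Wed, 2099: Thu
Fridays: 2083, 2088, 2094.

3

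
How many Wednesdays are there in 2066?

Jan 1, 2066 is a Friday.
From Jan 1, 2066 to Dec 31, 2066 is 365 days inclusive.
365 = 7 × 52 + 1, so there are 52 full weeks plus 1 extra day.
Each full week contributes one Wednesday: 52 so far.
The 1 extra day is Fri — none qualify.
Total: 52 + 0 = 52.

52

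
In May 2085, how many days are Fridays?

2085-05-01 is a Tuesday.
The range spans 31 days (inclusive of both endpoints).
31 = 7 × 4 + 3, so there are 4 full weeks plus 3 extra days.
Each full week contributes one Friday: 4 so far.
The 3 extra days are Tue, Wed, Thu — none qualify.
Total: 4 + 0 = 4.

4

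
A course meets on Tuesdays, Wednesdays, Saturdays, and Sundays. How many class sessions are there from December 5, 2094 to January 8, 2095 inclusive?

December 5, 2094 is a Sunday.
The range spans 35 days (inclusive of both endpoints).
35 = 7 × 5, so the span is exactly 5 full weeks.
Each full week contributes 4 days from the set (Tue, Wed, Sat, Sun): 5 × 4 = 20.
Total: 20.

20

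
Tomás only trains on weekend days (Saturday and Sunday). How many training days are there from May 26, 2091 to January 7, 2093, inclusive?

May 26, 2091 is a Saturday.
That's 593 days from start to end, counting both.
593 = 7 × 84 + 5, so there are 84 full weeks plus 5 extra days.
Each full week contributes 2 weekend days (Sat, Sun): 84 × 2 = 168.
The 5 extra days are Sat, Sun, Mon, Tue, Wed — 2 of them qualify.
Total: 168 + 2 = 170.

170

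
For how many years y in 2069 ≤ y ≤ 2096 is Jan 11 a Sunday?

4

Day of week of January 11 in each year:
2069: Fri, 2070: Sat, 2071: Sun ✓, 2072: Mon, 2073: Wed, 2074: Thu, 2075: Fri, 2076: Sat, 2077: Mon, 2078: Tue, 2079: Wed, 2080: Thu, 2081: Sat, 2082: Sun ✓, 2083: Mon, 2084: Tue, 2085: Thu, 2086: Fri, 2087: Sat, 2088: Sun ✓, 2089: Tue, 2090: Wed, 2091: Thu, 2092: Fri, 2093: Sun ✓, 2094: Mon, 2095: Tue, 2096: Wed
Sundays: 2071, 2082, 2088, 2093.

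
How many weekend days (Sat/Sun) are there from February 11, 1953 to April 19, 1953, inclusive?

20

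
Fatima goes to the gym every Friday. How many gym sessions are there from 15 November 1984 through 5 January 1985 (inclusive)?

15 November 1984 is a Thursday.
The range spans 52 days (inclusive of both endpoints).
52 = 7 × 7 + 3, so there are 7 full weeks plus 3 extra days.
Each full week contributes one Friday: 7 so far.
The 3 extra days are Thu, Fri, Sat — 1 of them qualifies.
Total: 7 + 1 = 8.

8 Fridays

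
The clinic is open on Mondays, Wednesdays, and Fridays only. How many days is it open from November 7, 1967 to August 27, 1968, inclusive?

126

November 7, 1967 is a Tuesday.
From November 7, 1967 to August 27, 1968 is 295 days inclusive.
295 = 7 × 42 + 1, so there are 42 full weeks plus 1 extra day.
Each full week contributes 3 days from the set (Mon, Wed, Fri): 42 × 3 = 126.
The 1 extra day is Tue — none qualify.
Total: 126 + 0 = 126.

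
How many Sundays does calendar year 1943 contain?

52

1943-01-01 is a Friday.
From 1943-01-01 to 1943-12-31 is 365 days inclusive.
365 = 7 × 52 + 1, so there are 52 full weeks plus 1 extra day.
Each full week contributes one Sunday: 52 so far.
The 1 extra day is Friday — none qualify.
Total: 52 + 0 = 52.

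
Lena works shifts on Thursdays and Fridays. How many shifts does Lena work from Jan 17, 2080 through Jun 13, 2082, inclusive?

Jan 17, 2080 is a Wednesday.
From Jan 17, 2080 to Jun 13, 2082 is 879 days inclusive.
879 = 7 × 125 + 4, so there are 125 full weeks plus 4 extra days.
Each full week contributes 2 days from the set (Thu, Fri): 125 × 2 = 250.
The 4 extra days are Wed, Thu, Fri, Sat — 2 of them qualify.
Total: 250 + 2 = 252.

252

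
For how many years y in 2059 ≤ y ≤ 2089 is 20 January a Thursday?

Day of week of January 20 in each year:
2059: Mon, 2060: Tue, 2061: Thu ✓, 2062: Fri, 2063: Sat, 2064: Sun, 2065: Tue, 2066: Wed, 2067: Thu ✓, 2068: Fri, 2069: Sun, 2070: Mon, 2071: Tue, 2072: Wed, 2073: Fri, 2074: Sat, 2075: Sun, 2076: Mon, 2077: Wed, 2078: Thu ✓, 2079: Fri, 2080: Sat, 2081: Mon, 2082: Tue, 2083: Wed, 2084: Thu ✓, 2085: Sat, 2086: Sun, 2087: Mon, 2088: Tue, 2089: Thu ✓
Thursdays: 2061, 2067, 2078, 2084, 2089.

5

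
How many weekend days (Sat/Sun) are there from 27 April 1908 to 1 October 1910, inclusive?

253

27 April 1908 is a Monday.
From 27 April 1908 to 1 October 1910 is 888 days inclusive.
888 = 7 × 126 + 6, so there are 126 full weeks plus 6 extra days.
Each full week contributes 2 weekend days (Sat, Sun): 126 × 2 = 252.
The 6 extra days are Monday, Tuesday, Wednesday, Thursday, Friday, Saturday — 1 of them qualifies.
Total: 252 + 1 = 253.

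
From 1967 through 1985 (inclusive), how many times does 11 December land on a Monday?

3

Day of week of December 11 in each year:
1967: Mon ✓, 1968: Wed, 1969: Thu, 1970: Fri, 1971: Sat, 1972: Mon ✓, 1973: Tue, 1974: Wed, 1975: Thu, 1976: Sat, 1977: Sun, 1978: Mon ✓, 1979: Tue, 1980: Thu, 1981: Fri, 1982: Sat, 1983: Sun, 1984: Tue, 1985: Wed
Mondays: 1967, 1972, 1978.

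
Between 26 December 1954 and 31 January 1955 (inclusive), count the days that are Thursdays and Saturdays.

26 December 1954 is a Sunday.
That's 37 days from start to end, counting both.
37 = 7 × 5 + 2, so there are 5 full weeks plus 2 extra days.
Each full week contributes 2 days from the set (Thu, Sat): 5 × 2 = 10.
The 2 extra days are Sun, Mon — none qualify.
Total: 10 + 0 = 10.

10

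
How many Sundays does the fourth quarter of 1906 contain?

13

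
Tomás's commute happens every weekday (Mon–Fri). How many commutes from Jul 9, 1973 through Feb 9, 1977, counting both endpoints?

938 weekdays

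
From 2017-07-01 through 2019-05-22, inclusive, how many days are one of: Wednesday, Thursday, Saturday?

296

2017-07-01 is a Saturday.
That's 691 days from start to end, counting both.
691 = 7 × 98 + 5, so there are 98 full weeks plus 5 extra days.
Each full week contributes 3 days from the set (Wed, Thu, Sat): 98 × 3 = 294.
The 5 extra days are Sat, Sun, Mon, Tue, Wed — 2 of them qualify.
Total: 294 + 2 = 296.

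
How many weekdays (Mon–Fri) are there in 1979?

261 weekdays

1 January 1979 is a Monday.
The range spans 365 days (inclusive of both endpoints).
365 = 7 × 52 + 1, so there are 52 full weeks plus 1 extra day.
Each full week contributes 5 weekdays (Mon–Fri): 52 × 5 = 260.
The 1 extra day is Monday — 1 of them qualifies.
Total: 260 + 1 = 261.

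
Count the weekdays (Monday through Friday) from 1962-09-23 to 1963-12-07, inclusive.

1962-09-23 is a Sunday.
That's 441 days from start to end, counting both.
441 = 7 × 63, so the span is exactly 63 full weeks.
Each full week contributes 5 weekdays (Mon–Fri): 63 × 5 = 315.

315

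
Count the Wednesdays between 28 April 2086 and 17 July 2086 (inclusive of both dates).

28 April 2086 is a Sunday.
That's 81 days from start to end, counting both.
81 = 7 × 11 + 4, so there are 11 full weeks plus 4 extra days.
Each full week contributes one Wednesday: 11 so far.
The 4 extra days are Sunday, Monday, Tuesday, Wednesday — 1 of them qualifies.
Total: 11 + 1 = 12.

12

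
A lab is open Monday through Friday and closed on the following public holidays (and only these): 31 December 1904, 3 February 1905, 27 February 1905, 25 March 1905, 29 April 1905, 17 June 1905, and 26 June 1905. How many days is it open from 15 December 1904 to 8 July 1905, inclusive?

144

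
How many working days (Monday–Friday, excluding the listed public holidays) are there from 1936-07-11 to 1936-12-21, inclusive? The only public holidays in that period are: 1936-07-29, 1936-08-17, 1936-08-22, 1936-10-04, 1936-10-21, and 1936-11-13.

112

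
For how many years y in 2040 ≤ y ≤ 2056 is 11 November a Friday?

2

Day of week of November 11 in each year:
2040: Sun, 2041: Mon, 2042: Tue, 2043: Wed, 2044: Fri ✓, 2045: Sat, 2046: Sun, 2047: Mon, 2048: Wed, 2049: Thu, 2050: Fri ✓, 2051: Sat, 2052: Mon, 2053: Tue, 2054: Wed, 2055: Thu, 2056: Sat
Fridays: 2044, 2050.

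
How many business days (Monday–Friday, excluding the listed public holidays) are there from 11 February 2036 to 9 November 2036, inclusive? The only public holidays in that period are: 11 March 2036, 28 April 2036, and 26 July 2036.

193 business days

11 February 2036 is a Monday.
The range spans 273 days (inclusive of both endpoints).
273 = 7 × 39, so the span is exactly 39 full weeks.
Each full week contributes 5 weekdays (Mon–Fri): 39 × 5 = 195.
Holidays: 11 March 2036 (Tue); 28 April 2036 (Mon); 26 July 2036 (Sat).
2 of the 3 holidays fall on weekdays; the rest are weekends and were already excluded.
Business days: 195 − 2 = 193.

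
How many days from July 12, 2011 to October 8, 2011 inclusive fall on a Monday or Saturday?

July 12, 2011 is a Tuesday.
From July 12, 2011 to October 8, 2011 is 89 days inclusive.
89 = 7 × 12 + 5, so there are 12 full weeks plus 5 extra days.
Each full week contributes 2 days from the set (Mon, Sat): 12 × 2 = 24.
The 5 extra days are Tuesday, Wednesday, Thursday, Friday, Saturday — 1 of them qualifies.
Total: 24 + 1 = 25.

25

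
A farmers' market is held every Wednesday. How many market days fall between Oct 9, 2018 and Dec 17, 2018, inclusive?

Oct 9, 2018 is a Tuesday.
That's 70 days from start to end, counting both.
70 = 7 × 10, so the span is exactly 10 full weeks.
Each full week contributes one Wednesday: 10 so far.
Total: 10.

10 Wednesdays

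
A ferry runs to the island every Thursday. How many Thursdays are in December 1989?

Dec 1, 1989 is a Friday.
From Dec 1, 1989 to Dec 31, 1989 is 31 days inclusive.
31 = 7 × 4 + 3, so there are 4 full weeks plus 3 extra days.
Each full week contributes one Thursday: 4 so far.
The 3 extra days are Friday, Saturday, Sunday — none qualify.
Total: 4 + 0 = 4.

4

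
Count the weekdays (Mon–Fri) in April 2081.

Apr 1, 2081 is a Tuesday.
The range spans 30 days (inclusive of both endpoints).
30 = 7 × 4 + 2, so there are 4 full weeks plus 2 extra days.
Each full week contributes 5 weekdays (Mon–Fri): 4 × 5 = 20.
The 2 extra days are Tue, Wed — 2 of them qualify.
Total: 20 + 2 = 22.

22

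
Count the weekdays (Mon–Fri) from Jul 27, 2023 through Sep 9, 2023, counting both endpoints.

32 weekdays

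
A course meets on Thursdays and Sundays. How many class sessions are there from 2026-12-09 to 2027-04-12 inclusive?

36

2026-12-09 is a Wednesday.
That's 125 days from start to end, counting both.
125 = 7 × 17 + 6, so there are 17 full weeks plus 6 extra days.
Each full week contributes 2 days from the set (Thu, Sun): 17 × 2 = 34.
The 6 extra days are Wednesday, Thursday, Friday, Saturday, Sunday, Monday — 2 of them qualify.
Total: 34 + 2 = 36.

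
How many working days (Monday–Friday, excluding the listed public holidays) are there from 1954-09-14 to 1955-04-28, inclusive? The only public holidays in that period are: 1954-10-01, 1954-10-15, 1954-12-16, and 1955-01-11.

159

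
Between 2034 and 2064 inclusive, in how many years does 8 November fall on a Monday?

4

Day of week of November 8 in each year:
2034: Wed, 2035: Thu, 2036: Sat, 2037: Sun, 2038: Mon ✓, 2039: Tue, 2040: Thu, 2041: Fri, 2042: Sat, 2043: Sun, 2044: Tue, 2045: Wed, 2046: Thu, 2047: Fri, 2048: Sun, 2049: Mon ✓, 2050: Tue, 2051: Wed, 2052: Fri, 2053: Sat, 2054: Sun, 2055: Mon ✓, 2056: Wed, 2057: Thu, 2058: Fri, 2059: Sat, 2060: Mon ✓, 2061: Tue, 2062: Wed, 2063: Thu, 2064: Sat
Mondays: 2038, 2049, 2055, 2060.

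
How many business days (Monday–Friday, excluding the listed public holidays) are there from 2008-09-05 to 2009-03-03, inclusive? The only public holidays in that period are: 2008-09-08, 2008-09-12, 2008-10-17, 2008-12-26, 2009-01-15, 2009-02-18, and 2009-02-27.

121

2008-09-05 is a Friday.
That's 180 days from start to end, counting both.
180 = 7 × 25 + 5, so there are 25 full weeks plus 5 extra days.
Each full week contributes 5 weekdays (Mon–Fri): 25 × 5 = 125.
The 5 extra days are Fri, Sat, Sun, Mon, Tue — 3 of them qualify.
Total: 125 + 3 = 128.
Holidays: 2008-09-08 (Mon); 2008-09-12 (Fri); 2008-10-17 (Fri); 2008-12-26 (Fri); 2009-01-15 (Thu); 2009-02-18 (Wed); 2009-02-27 (Fri).
All 7 holidays fall on weekdays, so subtract 7.
Business days: 128 − 7 = 121.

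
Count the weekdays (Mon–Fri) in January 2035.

January 1, 2035 is a Monday.
The range spans 31 days (inclusive of both endpoints).
31 = 7 × 4 + 3, so there are 4 full weeks plus 3 extra days.
Each full week contributes 5 weekdays (Mon–Fri): 4 × 5 = 20.
The 3 extra days are Mon, Tue, Wed — 3 of them qualify.
Total: 20 + 3 = 23.

23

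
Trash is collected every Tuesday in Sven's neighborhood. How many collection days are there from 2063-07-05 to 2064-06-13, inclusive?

2063-07-05 is a Thursday.
From 2063-07-05 to 2064-06-13 is 345 days inclusive.
345 = 7 × 49 + 2, so there are 49 full weeks plus 2 extra days.
Each full week contributes one Tuesday: 49 so far.
The 2 extra days are Thursday, Friday — none qualify.
Total: 49 + 0 = 49.

49 Tuesdays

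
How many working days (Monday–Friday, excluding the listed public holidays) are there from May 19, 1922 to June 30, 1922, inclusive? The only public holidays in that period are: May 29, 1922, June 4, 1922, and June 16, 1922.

29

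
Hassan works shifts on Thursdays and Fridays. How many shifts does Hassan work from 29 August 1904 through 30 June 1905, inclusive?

88

29 August 1904 is a Monday.
The range spans 306 days (inclusive of both endpoints).
306 = 7 × 43 + 5, so there are 43 full weeks plus 5 extra days.
Each full week contributes 2 days from the set (Thu, Fri): 43 × 2 = 86.
The 5 extra days are Monday, Tuesday, Wednesday, Thursday, Friday — 2 of them qualify.
Total: 86 + 2 = 88.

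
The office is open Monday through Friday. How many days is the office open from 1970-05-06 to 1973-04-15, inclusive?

768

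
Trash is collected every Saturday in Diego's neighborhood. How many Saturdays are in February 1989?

4

1 February 1989 is a Wednesday.
That's 28 days from start to end, counting both.
28 = 7 × 4, so the span is exactly 4 full weeks.
Each full week contributes one Saturday: 4 so far.
Total: 4.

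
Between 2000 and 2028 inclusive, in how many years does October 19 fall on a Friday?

Day of week of October 19 in each year:
2000: Thu, 2001: Fri ✓, 2002: Sat, 2003: Sun, 2004: Tue, 2005: Wed, 2006: Thu, 2007: Fri ✓, 2008: Sun, 2009: Mon, 2010: Tue, 2011: Wed, 2012: Fri ✓, 2013: Sat, 2014: Sun, 2015: Mon, 2016: Wed, 2017: Thu, 2018: Fri ✓, 2019: Sat, 2020: Mon, 2021: Tue, 2022: Wed, 2023: Thu, 2024: Sat, 2025: Sun, 2026: Mon, 2027: Tue, 2028: Thu
Fridays: 2001, 2007, 2012, 2018.

4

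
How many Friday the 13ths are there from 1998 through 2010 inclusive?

Friday-the-13ths by year:
1998: Feb, Mar, Nov
1999: Aug
2000: Oct
2001: Apr, Jul
2002: Sep, Dec
2003: Jun
2004: Feb, Aug
2005: May
2006: Jan, Oct
2007: Apr, Jul
2008: Jun
2009: Feb, Mar, Nov
2010: Aug

22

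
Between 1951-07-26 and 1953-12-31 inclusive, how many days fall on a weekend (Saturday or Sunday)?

1951-07-26 is a Thursday.
The range spans 890 days (inclusive of both endpoints).
890 = 7 × 127 + 1, so there are 127 full weeks plus 1 extra day.
Each full week contributes 2 weekend days (Sat, Sun): 127 × 2 = 254.
The 1 extra day is Thu — none qualify.
Total: 254 + 0 = 254.

254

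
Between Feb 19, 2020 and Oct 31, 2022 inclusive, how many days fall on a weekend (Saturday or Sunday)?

282

Feb 19, 2020 is a Wednesday.
That's 986 days from start to end, counting both.
986 = 7 × 140 + 6, so there are 140 full weeks plus 6 extra days.
Each full week contributes 2 weekend days (Sat, Sun): 140 × 2 = 280.
The 6 extra days are Wed, Thu, Fri, Sat, Sun, Mon — 2 of them qualify.
Total: 280 + 2 = 282.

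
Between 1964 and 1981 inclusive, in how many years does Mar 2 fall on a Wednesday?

2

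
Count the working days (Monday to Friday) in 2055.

261

Jan 1, 2055 is a Friday.
From Jan 1, 2055 to Dec 31, 2055 is 365 days inclusive.
365 = 7 × 52 + 1, so there are 52 full weeks plus 1 extra day.
Each full week contributes 5 weekdays (Mon–Fri): 52 × 5 = 260.
The 1 extra day is Fri — 1 of them qualifies.
Total: 260 + 1 = 261.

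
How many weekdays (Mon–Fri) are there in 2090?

January 1, 2090 is a Sunday.
The range spans 365 days (inclusive of both endpoints).
365 = 7 × 52 + 1, so there are 52 full weeks plus 1 extra day.
Each full week contributes 5 weekdays (Mon–Fri): 52 × 5 = 260.
The 1 extra day is Sunday — none qualify.
Total: 260 + 0 = 260.

260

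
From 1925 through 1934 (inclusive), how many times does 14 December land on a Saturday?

1

Day of week of December 14 in each year:
1925: Mon, 1926: Tue, 1927: Wed, 1928: Fri, 1929: Sat ✓, 1930: Sun, 1931: Mon, 1932: Wed, 1933: Thu, 1934: Fri
Saturdays: 1929.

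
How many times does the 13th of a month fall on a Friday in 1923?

The 13th falls on a Friday when the month's 13th has weekday Fri.
Jan 13 is Sat; Feb 13 is Tue; Mar 13 is Tue; Apr 13 is Fri ✓; May 13 is Sun; Jun 13 is Wed; Jul 13 is Fri ✓; Aug 13 is Mon; Sep 13 is Thu; Oct 13 is Sat; Nov 13 is Tue; Dec 13 is Thu.
Friday the 13ths: Apr, Jul.

2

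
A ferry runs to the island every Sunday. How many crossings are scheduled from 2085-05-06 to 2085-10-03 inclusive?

22 Sundays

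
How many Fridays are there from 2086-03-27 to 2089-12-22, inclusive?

2086-03-27 is a Wednesday.
That's 1367 days from start to end, counting both.
1367 = 7 × 195 + 2, so there are 195 full weeks plus 2 extra days.
Each full week contributes one Friday: 195 so far.
The 2 extra days are Wednesday, Thursday — none qualify.
Total: 195 + 0 = 195.

195 Fridays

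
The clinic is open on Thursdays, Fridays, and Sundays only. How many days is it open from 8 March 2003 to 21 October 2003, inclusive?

97

8 March 2003 is a Saturday.
The range spans 228 days (inclusive of both endpoints).
228 = 7 × 32 + 4, so there are 32 full weeks plus 4 extra days.
Each full week contributes 3 days from the set (Thu, Fri, Sun): 32 × 3 = 96.
The 4 extra days are Saturday, Sunday, Monday, Tuesday — 1 of them qualifies.
Total: 96 + 1 = 97.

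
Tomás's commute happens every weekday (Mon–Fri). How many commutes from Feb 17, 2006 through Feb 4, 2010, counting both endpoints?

1035 weekdays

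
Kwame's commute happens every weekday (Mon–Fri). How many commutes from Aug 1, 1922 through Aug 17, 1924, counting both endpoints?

Aug 1, 1922 is a Tuesday.
From Aug 1, 1922 to Aug 17, 1924 is 748 days inclusive.
748 = 7 × 106 + 6, so there are 106 full weeks plus 6 extra days.
Each full week contributes 5 weekdays (Mon–Fri): 106 × 5 = 530.
The 6 extra days are Tue, Wed, Thu, Fri, Sat, Sun — 4 of them qualify.
Total: 530 + 4 = 534.

534 weekdays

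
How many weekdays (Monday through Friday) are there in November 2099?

21 weekdays

Nov 1, 2099 is a Sunday.
That's 30 days from start to end, counting both.
30 = 7 × 4 + 2, so there are 4 full weeks plus 2 extra days.
Each full week contributes 5 weekdays (Mon–Fri): 4 × 5 = 20.
The 2 extra days are Sun, Mon — 1 of them qualifies.
Total: 20 + 1 = 21.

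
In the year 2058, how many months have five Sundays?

4

A month has five Sundays exactly when Sunday falls within its first (length − 28) days.
Jan: 31 days, starts Tue → 5 of Tue, Wed, Thu
Feb: 28 days, starts Fri → 5 of (none)
Mar: 31 days, starts Fri → 5 of Fri, Sat, Sun ✓
Apr: 30 days, starts Mon → 5 of Mon, Tue
May: 31 days, starts Wed → 5 of Wed, Thu, Fri
Jun: 30 days, starts Sat → 5 of Sat, Sun ✓
Jul: 31 days, starts Mon → 5 of Mon, Tue, Wed
Aug: 31 days, starts Thu → 5 of Thu, Fri, Sat
Sep: 30 days, starts Sun → 5 of Sun, Mon ✓
Oct: 31 days, starts Tue → 5 of Tue, Wed, Thu
Nov: 30 days, starts Fri → 5 of Fri, Sat
Dec: 31 days, starts Sun → 5 of Sun, Mon, Tue ✓
Months with five Sundays: Mar, Jun, Sep, Dec.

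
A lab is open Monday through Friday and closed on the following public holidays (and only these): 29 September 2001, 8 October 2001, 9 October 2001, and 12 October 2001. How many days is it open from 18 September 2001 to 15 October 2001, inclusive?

18 September 2001 is a Tuesday.
From 18 September 2001 to 15 October 2001 is 28 days inclusive.
28 = 7 × 4, so the span is exactly 4 full weeks.
Each full week contributes 5 weekdays (Mon–Fri): 4 × 5 = 20.
Holidays: 29 September 2001 (Sat); 8 October 2001 (Mon); 9 October 2001 (Tue); 12 October 2001 (Fri).
3 of the 4 holidays fall on weekdays; the rest are weekends and were already excluded.
Business days: 20 − 3 = 17.

17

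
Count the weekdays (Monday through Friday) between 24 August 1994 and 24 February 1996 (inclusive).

393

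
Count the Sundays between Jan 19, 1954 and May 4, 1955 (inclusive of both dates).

67 Sundays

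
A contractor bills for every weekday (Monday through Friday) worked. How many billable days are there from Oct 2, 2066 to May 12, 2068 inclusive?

420 weekdays

Oct 2, 2066 is a Saturday.
From Oct 2, 2066 to May 12, 2068 is 589 days inclusive.
589 = 7 × 84 + 1, so there are 84 full weeks plus 1 extra day.
Each full week contributes 5 weekdays (Mon–Fri): 84 × 5 = 420.
The 1 extra day is Sat — none qualify.
Total: 420 + 0 = 420.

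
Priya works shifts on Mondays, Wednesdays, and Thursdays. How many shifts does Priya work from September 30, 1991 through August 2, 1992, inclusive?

132

September 30, 1991 is a Monday.
That's 308 days from start to end, counting both.
308 = 7 × 44, so the span is exactly 44 full weeks.
Each full week contributes 3 days from the set (Mon, Wed, Thu): 44 × 3 = 132.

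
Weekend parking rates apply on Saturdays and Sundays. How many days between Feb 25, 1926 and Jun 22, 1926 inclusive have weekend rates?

34

Feb 25, 1926 is a Thursday.
The range spans 118 days (inclusive of both endpoints).
118 = 7 × 16 + 6, so there are 16 full weeks plus 6 extra days.
Each full week contributes 2 weekend days (Sat, Sun): 16 × 2 = 32.
The 6 extra days are Thursday, Friday, Saturday, Sunday, Monday, Tuesday — 2 of them qualify.
Total: 32 + 2 = 34.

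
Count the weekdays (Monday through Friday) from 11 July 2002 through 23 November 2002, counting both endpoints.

97 weekdays

11 July 2002 is a Thursday.
That's 136 days from start to end, counting both.
136 = 7 × 19 + 3, so there are 19 full weeks plus 3 extra days.
Each full week contributes 5 weekdays (Mon–Fri): 19 × 5 = 95.
The 3 extra days are Thursday, Friday, Saturday — 2 of them qualify.
Total: 95 + 2 = 97.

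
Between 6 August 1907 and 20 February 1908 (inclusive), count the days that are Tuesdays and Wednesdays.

6 August 1907 is a Tuesday.
That's 199 days from start to end, counting both.
199 = 7 × 28 + 3, so there are 28 full weeks plus 3 extra days.
Each full week contributes 2 days from the set (Tue, Wed): 28 × 2 = 56.
The 3 extra days are Tuesday, Wednesday, Thursday — 2 of them qualify.
Total: 56 + 2 = 58.

58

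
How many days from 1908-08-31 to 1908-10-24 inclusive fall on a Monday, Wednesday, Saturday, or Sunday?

31

1908-08-31 is a Monday.
From 1908-08-31 to 1908-10-24 is 55 days inclusive.
55 = 7 × 7 + 6, so there are 7 full weeks plus 6 extra days.
Each full week contributes 4 days from the set (Mon, Wed, Sat, Sun): 7 × 4 = 28.
The 6 extra days are Monday, Tuesday, Wednesday, Thursday, Friday, Saturday — 3 of them qualify.
Total: 28 + 3 = 31.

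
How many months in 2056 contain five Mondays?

A month has five Mondays exactly when Monday falls within its first (length − 28) days.
Jan: 31 days, starts Sat → 5 of Sat, Sun, Mon ✓
Feb: 29 days, starts Tue → 5 of Tue
Mar: 31 days, starts Wed → 5 of Wed, Thu, Fri
Apr: 30 days, starts Sat → 5 of Sat, Sun
May: 31 days, starts Mon → 5 of Mon, Tue, Wed ✓
Jun: 30 days, starts Thu → 5 of Thu, Fri
Jul: 31 days, starts Sat → 5 of Sat, Sun, Mon ✓
Aug: 31 days, starts Tue → 5 of Tue, Wed, Thu
Sep: 30 days, starts Fri → 5 of Fri, Sat
Oct: 31 days, starts Sun → 5 of Sun, Mon, Tue ✓
Nov: 30 days, starts Wed → 5 of Wed, Thu
Dec: 31 days, starts Fri → 5 of Fri, Sat, Sun
Months with five Mondays: Jan, May, Jul, Oct.

4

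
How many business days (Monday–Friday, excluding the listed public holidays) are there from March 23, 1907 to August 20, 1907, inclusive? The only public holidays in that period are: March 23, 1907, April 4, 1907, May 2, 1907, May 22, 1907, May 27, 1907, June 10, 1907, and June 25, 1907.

March 23, 1907 is a Saturday.
That's 151 days from start to end, counting both.
151 = 7 × 21 + 4, so there are 21 full weeks plus 4 extra days.
Each full week contributes 5 weekdays (Mon–Fri): 21 × 5 = 105.
The 4 extra days are Sat, Sun, Mon, Tue — 2 of them qualify.
Total: 105 + 2 = 107.
Holidays: March 23, 1907 (Sat); April 4, 1907 (Thu); May 2, 1907 (Thu); May 22, 1907 (Wed); May 27, 1907 (Mon); June 10, 1907 (Mon); June 25, 1907 (Tue).
6 of the 7 holidays fall on weekdays; the rest are weekends and were already excluded.
Business days: 107 − 6 = 101.

101 business days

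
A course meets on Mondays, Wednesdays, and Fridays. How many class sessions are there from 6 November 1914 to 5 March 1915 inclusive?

6 November 1914 is a Friday.
From 6 November 1914 to 5 March 1915 is 120 days inclusive.
120 = 7 × 17 + 1, so there are 17 full weeks plus 1 extra day.
Each full week contributes 3 days from the set (Mon, Wed, Fri): 17 × 3 = 51.
The 1 extra day is Fri — 1 of them qualifies.
Total: 51 + 1 = 52.

52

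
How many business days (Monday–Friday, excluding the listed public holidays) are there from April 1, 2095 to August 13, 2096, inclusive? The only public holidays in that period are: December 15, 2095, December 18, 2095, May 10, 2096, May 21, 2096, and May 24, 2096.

April 1, 2095 is a Friday.
From April 1, 2095 to August 13, 2096 is 501 days inclusive.
501 = 7 × 71 + 4, so there are 71 full weeks plus 4 extra days.
Each full week contributes 5 weekdays (Mon–Fri): 71 × 5 = 355.
The 4 extra days are Friday, Saturday, Sunday, Monday — 2 of them qualify.
Total: 355 + 2 = 357.
Holidays: December 15, 2095 (Thu); December 18, 2095 (Sun); May 10, 2096 (Thu); May 21, 2096 (Mon); May 24, 2096 (Thu).
4 of the 5 holidays fall on weekdays; the rest are weekends and were already excluded.
Business days: 357 − 4 = 353.

353 business days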